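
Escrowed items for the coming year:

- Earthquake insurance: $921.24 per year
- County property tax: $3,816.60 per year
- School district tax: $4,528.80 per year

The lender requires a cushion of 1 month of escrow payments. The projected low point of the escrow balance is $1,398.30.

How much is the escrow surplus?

Earthquake insurance — $921.24 per year
County property tax — $3,816.60 per year
School district tax — $4,528.80 per year
Total per year = $921.24 + $3,816.60 + $4,528.80 = $9,266.64
Monthly escrow = $9,266.64 ÷ 12 = $772.22
Required cushion = 1 × $772.22 = $772.22
Surplus = $1,398.30 − $772.22 = $626.08

$626.08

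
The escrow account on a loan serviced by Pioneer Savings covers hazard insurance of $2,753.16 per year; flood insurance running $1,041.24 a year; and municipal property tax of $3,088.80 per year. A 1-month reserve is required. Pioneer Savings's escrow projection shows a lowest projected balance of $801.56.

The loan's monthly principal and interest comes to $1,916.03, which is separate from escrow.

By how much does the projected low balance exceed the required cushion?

Hazard insurance = $2,753.16
Flood insurance = $1,041.24
Municipal property tax = $3,088.80
Combined annual = $2,753.16 + $1,041.24 + $3,088.80 = $6,883.20
Monthly = $6,883.20 / 12 = $573.60
Required reserve = 1 × $573.60 = $573.60
Surplus = $801.56 − $573.60 = $227.96

$227.96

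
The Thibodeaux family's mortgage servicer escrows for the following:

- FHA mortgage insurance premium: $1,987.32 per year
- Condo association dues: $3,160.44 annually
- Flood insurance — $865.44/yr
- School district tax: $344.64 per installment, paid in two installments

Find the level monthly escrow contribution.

FHA mortgage insurance premium = $1,987.32
Condo association dues = $3,160.44
Flood insurance = $865.44
School district tax = $344.64 × 2 = $689.28
Combined annual = $1,987.32 + $3,160.44 + $865.44 + $689.28 = $6,702.48
Base monthly escrow = $6,702.48 ÷ 12 = $558.54

$558.54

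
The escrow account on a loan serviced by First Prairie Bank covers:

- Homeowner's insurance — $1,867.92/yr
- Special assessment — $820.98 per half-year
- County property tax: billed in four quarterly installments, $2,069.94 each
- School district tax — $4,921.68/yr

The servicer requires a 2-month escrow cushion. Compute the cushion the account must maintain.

$2,785.22

Homeowner's insurance = $1,867.92
Special assessment = $820.98 × 2 = $1,641.96
County property tax = $2,069.94 × 4 = $8,279.76
School district tax = $4,921.68
Total per year = $1,867.92 + $1,641.96 + $8,279.76 + $4,921.68 = $16,711.32
Monthly escrow = $16,711.32 ÷ 12 = $1,392.61
Cushion = 2 × $1,392.61 = $2,785.22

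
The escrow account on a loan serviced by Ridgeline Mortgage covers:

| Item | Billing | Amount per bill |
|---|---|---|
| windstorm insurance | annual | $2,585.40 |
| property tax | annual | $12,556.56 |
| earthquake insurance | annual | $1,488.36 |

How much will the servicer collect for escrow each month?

Windstorm insurance = $2,585.40 per year
Property tax = $12,556.56 per year
Earthquake insurance = $1,488.36 per year
Total annual escrow = $16,630.32
Monthly escrow = $16,630.32 ÷ 12 = $1,385.86

$1,385.86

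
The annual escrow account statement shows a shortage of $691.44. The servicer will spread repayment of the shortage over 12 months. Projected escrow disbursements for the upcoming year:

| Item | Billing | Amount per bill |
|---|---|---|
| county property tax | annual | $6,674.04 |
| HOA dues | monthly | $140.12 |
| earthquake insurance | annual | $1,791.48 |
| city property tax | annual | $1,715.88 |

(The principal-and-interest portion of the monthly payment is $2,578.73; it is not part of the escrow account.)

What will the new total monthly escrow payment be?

County property tax — $6,674.04 annually
HOA dues — $140.12 × 12 = $1,681.44 annually
Earthquake insurance — $1,791.48 annually
City property tax — $1,715.88 annually
Annual escrow total = $6,674.04 + $1,681.44 + $1,791.48 + $1,715.88 = $11,862.84
Base monthly escrow = $11,862.84 / 12 = $988.57
Monthly shortage recovery: $691.44 ÷ 12 = $57.62
Adjusted monthly = $988.57 + $57.62 = $1,046.19

$1,046.19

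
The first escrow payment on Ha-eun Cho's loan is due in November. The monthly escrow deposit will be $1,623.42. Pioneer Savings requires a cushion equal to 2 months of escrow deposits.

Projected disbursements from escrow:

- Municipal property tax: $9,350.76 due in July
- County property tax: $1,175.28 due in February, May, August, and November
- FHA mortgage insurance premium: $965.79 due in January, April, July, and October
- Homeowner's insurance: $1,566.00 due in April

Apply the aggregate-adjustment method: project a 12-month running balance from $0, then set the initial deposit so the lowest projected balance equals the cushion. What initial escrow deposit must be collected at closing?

Cushion = 2 × $1,623.42 = $3,246.84
Trial balance (start $0, +$1,623.42 each month, − disbursements):
  Nov: +$1,623.42 − $1,175.28 → $448.14
  Dec: +$1,623.42 → $2,071.56
  Jan: +$1,623.42 − $965.79 → $2,729.19
  Feb: +$1,623.42 − $1,175.28 → $3,177.33
  Mar: +$1,623.42 → $4,800.75
  Apr: +$1,623.42 − $2,531.79 → $3,892.38
  May: +$1,623.42 − $1,175.28 → $4,340.52
  Jun: +$1,623.42 → $5,963.94
  Jul: +$1,623.42 − $10,316.55 → -$2,729.19
  Aug: +$1,623.42 − $1,175.28 → -$2,281.05
  Sep: +$1,623.42 → -$657.63
  Oct: +$1,623.42 − $965.79 → $0.00
Lowest trial balance = -$2,729.19 (Jul)
Initial deposit = cushion − low point = $3,246.84 − (-$2,729.19) = $5,976.03

$5,976.03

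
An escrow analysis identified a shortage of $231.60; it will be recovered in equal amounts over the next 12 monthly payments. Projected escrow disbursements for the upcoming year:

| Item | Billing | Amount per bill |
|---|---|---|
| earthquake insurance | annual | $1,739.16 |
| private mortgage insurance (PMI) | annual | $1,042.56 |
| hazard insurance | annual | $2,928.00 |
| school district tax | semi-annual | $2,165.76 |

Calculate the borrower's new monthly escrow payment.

$856.07

Earthquake insurance = $1,739.16 annually
Private mortgage insurance (PMI) = $1,042.56 annually
Hazard insurance = $2,928.00 annually
School district tax = $2,165.76 × 2 = $4,331.52 annually
Total per year = $1,739.16 + $1,042.56 + $2,928.00 + $4,331.52 = $10,041.24
Base monthly escrow = $10,041.24 / 12 = $836.77
Monthly shortage recovery: $231.60 ÷ 12 = $19.30
New monthly escrow = $836.77 + $19.30 = $856.07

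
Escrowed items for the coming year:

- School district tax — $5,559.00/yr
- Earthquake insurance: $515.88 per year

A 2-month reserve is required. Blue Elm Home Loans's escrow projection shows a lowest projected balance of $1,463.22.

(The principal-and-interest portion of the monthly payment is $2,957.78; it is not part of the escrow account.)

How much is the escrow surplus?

$450.74

School district tax — $5,559.00
Earthquake insurance — $515.88
Annual escrow total = $5,559.00 + $515.88 = $6,074.88
Monthly escrow = $6,074.88 / 12 = $506.24
Required cushion = 2 × $506.24 = $1,012.48
Excess over cushion: $1,463.22 − $1,012.48 = $450.74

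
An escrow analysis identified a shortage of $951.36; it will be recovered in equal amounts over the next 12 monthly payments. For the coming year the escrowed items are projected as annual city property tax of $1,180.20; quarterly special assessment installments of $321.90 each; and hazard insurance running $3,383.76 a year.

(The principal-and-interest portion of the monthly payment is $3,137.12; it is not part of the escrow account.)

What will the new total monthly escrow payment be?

$566.91

City property tax: $1,180.20 per year
Special assessment: $321.90 × 4 = $1,287.60 per year
Hazard insurance: $3,383.76 per year
Total annual escrow = $5,851.56
Monthly = $5,851.56 / 12 = $487.63
Shortage per month = $951.36 / 12 = $79.28
New monthly escrow = $487.63 + $79.28 = $566.91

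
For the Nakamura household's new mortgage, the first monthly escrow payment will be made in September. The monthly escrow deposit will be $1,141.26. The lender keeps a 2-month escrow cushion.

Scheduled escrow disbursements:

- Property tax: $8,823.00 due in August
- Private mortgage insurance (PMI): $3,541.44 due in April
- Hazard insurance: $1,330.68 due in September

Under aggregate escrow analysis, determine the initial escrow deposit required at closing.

Cushion = 2 × $1,141.26 = $2,282.52
Trial balance (start $0, +$1,141.26 each month, − disbursements):
  Sep: +$1,141.26 − $1,330.68 → -$189.42
  Oct: +$1,141.26 → $951.84
  Nov: +$1,141.26 → $2,093.10
  Dec: +$1,141.26 → $3,234.36
  Jan: +$1,141.26 → $4,375.62
  Feb: +$1,141.26 → $5,516.88
  Mar: +$1,141.26 → $6,658.14
  Apr: +$1,141.26 − $3,541.44 → $4,257.96
  May: +$1,141.26 → $5,399.22
  Jun: +$1,141.26 → $6,540.48
  Jul: +$1,141.26 → $7,681.74
  Aug: +$1,141.26 − $8,823.00 → $0.00
Lowest trial balance = -$189.42 (Sep)
Initial deposit = cushion − low point = $2,282.52 − (-$189.42) = $2,471.94

$2,471.94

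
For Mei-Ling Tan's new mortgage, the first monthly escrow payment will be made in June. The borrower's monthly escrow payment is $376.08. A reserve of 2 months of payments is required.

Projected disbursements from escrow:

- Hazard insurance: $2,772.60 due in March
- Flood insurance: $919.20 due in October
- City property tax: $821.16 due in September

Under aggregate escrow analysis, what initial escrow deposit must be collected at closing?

$1,504.32

Cushion = 2 × $376.08 = $752.16
Trial balance (start $0, +$376.08 each month, − disbursements):
  Jun: +$376.08 → $376.08
  Jul: +$376.08 → $752.16
  Aug: +$376.08 → $1,128.24
  Sep: +$376.08 − $821.16 → $683.16
  Oct: +$376.08 − $919.20 → $140.04
  Nov: +$376.08 → $516.12
  Dec: +$376.08 → $892.20
  Jan: +$376.08 → $1,268.28
  Feb: +$376.08 → $1,644.36
  Mar: +$376.08 − $2,772.60 → -$752.16
  Apr: +$376.08 → -$376.08
  May: +$376.08 → $0.00
Lowest trial balance = -$752.16 (Mar)
Initial deposit = cushion − low point = $752.16 − (-$752.16) = $1,504.32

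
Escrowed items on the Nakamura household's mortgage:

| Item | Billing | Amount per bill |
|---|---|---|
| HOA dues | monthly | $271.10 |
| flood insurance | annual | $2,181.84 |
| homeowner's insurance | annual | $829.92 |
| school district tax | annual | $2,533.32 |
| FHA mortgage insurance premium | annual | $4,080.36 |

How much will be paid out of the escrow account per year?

HOA dues = $271.10 × 12 = $3,253.20 annually
Flood insurance = $2,181.84 annually
Homeowner's insurance = $829.92 annually
School district tax = $2,533.32 annually
FHA mortgage insurance premium = $4,080.36 annually
Total per year = $3,253.20 + $2,181.84 + $829.92 + $2,533.32 + $4,080.36 = $12,878.64

$12,878.64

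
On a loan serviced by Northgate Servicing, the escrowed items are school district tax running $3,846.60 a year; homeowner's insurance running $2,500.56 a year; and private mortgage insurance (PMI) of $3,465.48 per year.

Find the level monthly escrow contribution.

$817.72

School district tax — $3,846.60
Homeowner's insurance — $2,500.56
Private mortgage insurance (PMI) — $3,465.48
Total per year = $3,846.60 + $2,500.56 + $3,465.48 = $9,812.64
Per month = $9,812.64 / 12 = $817.72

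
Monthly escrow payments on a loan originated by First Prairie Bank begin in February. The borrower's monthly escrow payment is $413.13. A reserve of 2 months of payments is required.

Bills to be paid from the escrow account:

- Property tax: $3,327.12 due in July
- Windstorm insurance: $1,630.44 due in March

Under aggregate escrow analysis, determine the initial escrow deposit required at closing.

Cushion = 2 × $413.13 = $826.26
Trial balance (start $0, +$413.13 each month, − disbursements):
  Feb: +$413.13 → $413.13
  Mar: +$413.13 − $1,630.44 → -$804.18
  Apr: +$413.13 → -$391.05
  May: +$413.13 → $22.08
  Jun: +$413.13 → $435.21
  Jul: +$413.13 − $3,327.12 → -$2,478.78
  Aug: +$413.13 → -$2,065.65
  Sep: +$413.13 → -$1,652.52
  Oct: +$413.13 → -$1,239.39
  Nov: +$413.13 → -$826.26
  Dec: +$413.13 → -$413.13
  Jan: +$413.13 → $0.00
Lowest trial balance = -$2,478.78 (Jul)
Initial deposit = cushion − low point = $826.26 − (-$2,478.78) = $3,305.04

$3,305.04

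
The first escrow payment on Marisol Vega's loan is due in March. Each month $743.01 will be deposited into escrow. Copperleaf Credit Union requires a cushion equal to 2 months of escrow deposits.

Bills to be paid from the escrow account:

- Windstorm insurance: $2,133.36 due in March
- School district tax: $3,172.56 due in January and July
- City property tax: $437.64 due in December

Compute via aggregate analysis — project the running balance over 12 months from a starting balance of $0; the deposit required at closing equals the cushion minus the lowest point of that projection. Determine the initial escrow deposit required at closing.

$3,076.89

Cushion = 2 × $743.01 = $1,486.02
Trial balance (start $0, +$743.01 each month, − disbursements):
  Mar: +$743.01 − $2,133.36 → -$1,390.35
  Apr: +$743.01 → -$647.34
  May: +$743.01 → $95.67
  Jun: +$743.01 → $838.68
  Jul: +$743.01 − $3,172.56 → -$1,590.87
  Aug: +$743.01 → -$847.86
  Sep: +$743.01 → -$104.85
  Oct: +$743.01 → $638.16
  Nov: +$743.01 → $1,381.17
  Dec: +$743.01 − $437.64 → $1,686.54
  Jan: +$743.01 − $3,172.56 → -$743.01
  Feb: +$743.01 → $0.00
Lowest trial balance = -$1,590.87 (Jul)
Initial deposit = cushion − low point = $1,486.02 − (-$1,590.87) = $3,076.89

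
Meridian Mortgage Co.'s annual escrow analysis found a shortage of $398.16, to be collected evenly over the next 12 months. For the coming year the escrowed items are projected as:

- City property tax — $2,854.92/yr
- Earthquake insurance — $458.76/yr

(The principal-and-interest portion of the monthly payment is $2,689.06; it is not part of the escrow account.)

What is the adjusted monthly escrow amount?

City property tax: $2,854.92/yr
Earthquake insurance: $458.76/yr
Total annual escrow = $3,313.68
Base monthly escrow = $3,313.68 ÷ 12 = $276.14
Monthly shortage recovery: $398.16 ÷ 12 = $33.18
New monthly escrow = $276.14 + $33.18 = $309.32

$309.32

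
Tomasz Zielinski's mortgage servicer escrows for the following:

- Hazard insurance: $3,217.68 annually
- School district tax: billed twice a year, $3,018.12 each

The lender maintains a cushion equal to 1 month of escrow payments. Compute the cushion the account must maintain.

Hazard insurance: $3,217.68 annually
School district tax: $3,018.12 × 2 = $6,036.24 annually
Yearly total = $3,217.68 + $6,036.24 = $9,253.92
Monthly = $9,253.92 ÷ 12 = $771.16
Reserve = 1 × $771.16 = $771.16

$771.16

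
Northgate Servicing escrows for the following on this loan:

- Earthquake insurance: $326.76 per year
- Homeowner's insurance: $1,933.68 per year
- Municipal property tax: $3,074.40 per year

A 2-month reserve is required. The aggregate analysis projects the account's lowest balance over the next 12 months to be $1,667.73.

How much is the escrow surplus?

$778.59

Earthquake insurance: $326.76 annually
Homeowner's insurance: $1,933.68 annually
Municipal property tax: $3,074.40 annually
Annual escrow total = $326.76 + $1,933.68 + $3,074.40 = $5,334.84
Per month = $5,334.84 / 12 = $444.57
Required reserve = 2 × $444.57 = $889.14
Surplus = $1,667.73 − $889.14 = $778.59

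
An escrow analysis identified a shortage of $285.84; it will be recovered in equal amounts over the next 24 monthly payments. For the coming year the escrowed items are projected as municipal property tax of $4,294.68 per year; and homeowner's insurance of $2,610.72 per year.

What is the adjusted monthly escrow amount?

$587.36

Municipal property tax: $4,294.68 per year
Homeowner's insurance: $2,610.72 per year
Total annual escrow = $4,294.68 + $2,610.72 = $6,905.40
Base monthly escrow = $6,905.40 ÷ 12 = $575.45
Monthly shortage recovery: $285.84 ÷ 24 = $11.91
New monthly escrow = $575.45 + $11.91 = $587.36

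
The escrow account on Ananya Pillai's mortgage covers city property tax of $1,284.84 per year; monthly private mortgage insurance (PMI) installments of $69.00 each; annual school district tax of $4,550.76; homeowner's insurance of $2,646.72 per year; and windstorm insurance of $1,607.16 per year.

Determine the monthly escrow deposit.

City property tax = $1,284.84/yr
Private mortgage insurance (PMI) = $69.00 × 12 = $828.00/yr
School district tax = $4,550.76/yr
Homeowner's insurance = $2,646.72/yr
Windstorm insurance = $1,607.16/yr
Annual escrow total = $1,284.84 + $828.00 + $4,550.76 + $2,646.72 + $1,607.16 = $10,917.48
Monthly = $10,917.48 ÷ 12 = $909.79

$909.79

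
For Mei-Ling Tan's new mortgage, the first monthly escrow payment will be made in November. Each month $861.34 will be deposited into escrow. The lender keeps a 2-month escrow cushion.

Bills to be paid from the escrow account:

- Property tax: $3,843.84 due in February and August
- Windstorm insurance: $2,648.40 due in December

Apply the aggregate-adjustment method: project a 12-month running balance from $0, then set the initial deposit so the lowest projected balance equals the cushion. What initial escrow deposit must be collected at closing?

Cushion = 2 × $861.34 = $1,722.68
Trial balance (start $0, +$861.34 each month, − disbursements):
  Nov: +$861.34 → $861.34
  Dec: +$861.34 − $2,648.40 → -$925.72
  Jan: +$861.34 → -$64.38
  Feb: +$861.34 − $3,843.84 → -$3,046.88
  Mar: +$861.34 → -$2,185.54
  Apr: +$861.34 → -$1,324.20
  May: +$861.34 → -$462.86
  Jun: +$861.34 → $398.48
  Jul: +$861.34 → $1,259.82
  Aug: +$861.34 − $3,843.84 → -$1,722.68
  Sep: +$861.34 → -$861.34
  Oct: +$861.34 → $0.00
Lowest trial balance = -$3,046.88 (Feb)
Initial deposit = cushion − low point = $1,722.68 − (-$3,046.88) = $4,769.56

$4,769.56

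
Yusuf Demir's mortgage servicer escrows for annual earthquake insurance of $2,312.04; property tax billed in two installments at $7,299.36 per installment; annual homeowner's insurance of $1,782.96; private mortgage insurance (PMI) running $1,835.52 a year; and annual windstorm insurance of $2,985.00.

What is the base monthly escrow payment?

Earthquake insurance: $2,312.04 per year
Property tax: $7,299.36 × 2 = $14,598.72 per year
Homeowner's insurance: $1,782.96 per year
Private mortgage insurance (PMI): $1,835.52 per year
Windstorm insurance: $2,985.00 per year
Yearly total = $23,514.24
Monthly = $23,514.24 ÷ 12 = $1,959.52

$1,959.52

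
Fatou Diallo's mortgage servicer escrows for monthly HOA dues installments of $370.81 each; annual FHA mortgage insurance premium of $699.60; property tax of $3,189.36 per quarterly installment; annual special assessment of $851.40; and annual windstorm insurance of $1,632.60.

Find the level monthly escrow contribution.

HOA dues — $370.81 × 12 = $4,449.72/yr
FHA mortgage insurance premium — $699.60/yr
Property tax — $3,189.36 × 4 = $12,757.44/yr
Special assessment — $851.40/yr
Windstorm insurance — $1,632.60/yr
Annual escrow total = $20,390.76
Monthly = $20,390.76 / 12 = $1,699.23

$1,699.23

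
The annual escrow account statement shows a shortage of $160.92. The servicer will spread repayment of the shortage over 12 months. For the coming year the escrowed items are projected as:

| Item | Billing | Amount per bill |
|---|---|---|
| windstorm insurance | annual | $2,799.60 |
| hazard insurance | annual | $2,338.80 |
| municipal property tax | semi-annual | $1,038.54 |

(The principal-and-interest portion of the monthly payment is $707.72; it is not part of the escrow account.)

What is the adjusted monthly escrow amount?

$614.70

Windstorm insurance — $2,799.60/yr
Hazard insurance — $2,338.80/yr
Municipal property tax — $1,038.54 × 2 = $2,077.08/yr
Total per year = $7,215.48
Monthly escrow = $7,215.48 / 12 = $601.29
Monthly shortage recovery: $160.92 / 12 = $13.41
Adjusted monthly = $601.29 + $13.41 = $614.70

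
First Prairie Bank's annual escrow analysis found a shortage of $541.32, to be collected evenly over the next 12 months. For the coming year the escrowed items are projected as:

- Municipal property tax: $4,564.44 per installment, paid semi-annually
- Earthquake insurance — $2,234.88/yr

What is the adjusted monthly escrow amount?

$992.09

Municipal property tax — $4,564.44 × 2 = $9,128.88
Earthquake insurance — $2,234.88
Combined annual = $11,363.76
Monthly = $11,363.76 ÷ 12 = $946.98
Shortage spread = $541.32 / 12 = $45.11/mo
New monthly escrow = $946.98 + $45.11 = $992.09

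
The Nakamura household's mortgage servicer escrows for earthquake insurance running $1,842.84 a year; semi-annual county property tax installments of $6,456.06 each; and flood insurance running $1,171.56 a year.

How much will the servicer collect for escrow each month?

$1,327.21

Earthquake insurance — $1,842.84
County property tax — $6,456.06 × 2 = $12,912.12
Flood insurance — $1,171.56
Annual escrow total = $15,926.52
Monthly = $15,926.52 ÷ 12 = $1,327.21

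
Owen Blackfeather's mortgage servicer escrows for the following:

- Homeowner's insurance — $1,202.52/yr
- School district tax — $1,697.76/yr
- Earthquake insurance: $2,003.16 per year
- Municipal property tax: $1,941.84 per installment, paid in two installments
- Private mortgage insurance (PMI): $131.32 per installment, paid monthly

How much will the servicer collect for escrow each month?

$863.58

Homeowner's insurance: $1,202.52 per year
School district tax: $1,697.76 per year
Earthquake insurance: $2,003.16 per year
Municipal property tax: $1,941.84 × 2 = $3,883.68 per year
Private mortgage insurance (PMI): $131.32 × 12 = $1,575.84 per year
Total per year = $10,362.96
Per month = $10,362.96 ÷ 12 = $863.58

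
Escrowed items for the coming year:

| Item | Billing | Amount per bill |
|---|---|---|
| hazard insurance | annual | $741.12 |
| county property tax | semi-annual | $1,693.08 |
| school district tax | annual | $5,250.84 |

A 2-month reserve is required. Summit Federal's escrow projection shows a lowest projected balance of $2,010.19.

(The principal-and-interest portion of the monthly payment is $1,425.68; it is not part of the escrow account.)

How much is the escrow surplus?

$447.17

Hazard insurance: $741.12
County property tax: $1,693.08 × 2 = $3,386.16
School district tax: $5,250.84
Total annual escrow = $741.12 + $3,386.16 + $5,250.84 = $9,378.12
Monthly escrow = $9,378.12 ÷ 12 = $781.51
Required cushion = 2 × $781.51 = $1,563.02
Surplus = $2,010.19 − $1,563.02 = $447.17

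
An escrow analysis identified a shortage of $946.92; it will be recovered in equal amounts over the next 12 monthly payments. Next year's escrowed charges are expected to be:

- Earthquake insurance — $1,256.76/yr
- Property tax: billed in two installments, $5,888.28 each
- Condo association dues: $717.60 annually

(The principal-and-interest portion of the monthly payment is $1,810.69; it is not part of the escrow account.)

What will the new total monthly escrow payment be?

Earthquake insurance = $1,256.76 per year
Property tax = $5,888.28 × 2 = $11,776.56 per year
Condo association dues = $717.60 per year
Yearly total = $1,256.76 + $11,776.56 + $717.60 = $13,750.92
Base monthly escrow = $13,750.92 / 12 = $1,145.91
Shortage spread = $946.92 ÷ 12 = $78.91/mo
Adjusted monthly = $1,145.91 + $78.91 = $1,224.82

$1,224.82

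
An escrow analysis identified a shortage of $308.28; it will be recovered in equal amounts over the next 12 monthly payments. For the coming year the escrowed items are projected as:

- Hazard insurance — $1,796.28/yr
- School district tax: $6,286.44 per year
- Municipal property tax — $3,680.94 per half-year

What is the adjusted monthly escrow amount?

$1,312.74

Hazard insurance: $1,796.28 annually
School district tax: $6,286.44 annually
Municipal property tax: $3,680.94 × 2 = $7,361.88 annually
Yearly total = $1,796.28 + $6,286.44 + $7,361.88 = $15,444.60
Base monthly escrow = $15,444.60 ÷ 12 = $1,287.05
Shortage per month = $308.28 / 12 = $25.69
New monthly escrow = $1,287.05 + $25.69 = $1,312.74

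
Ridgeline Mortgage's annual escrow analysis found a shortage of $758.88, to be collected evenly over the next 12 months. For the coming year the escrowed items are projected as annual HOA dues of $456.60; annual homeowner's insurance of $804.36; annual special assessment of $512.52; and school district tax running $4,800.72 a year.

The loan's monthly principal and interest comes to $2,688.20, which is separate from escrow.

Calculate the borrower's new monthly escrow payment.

$611.09

HOA dues = $456.60 annually
Homeowner's insurance = $804.36 annually
Special assessment = $512.52 annually
School district tax = $4,800.72 annually
Combined annual = $456.60 + $804.36 + $512.52 + $4,800.72 = $6,574.20
Monthly = $6,574.20 ÷ 12 = $547.85
Monthly shortage recovery: $758.88 ÷ 12 = $63.24
Adjusted monthly = $547.85 + $63.24 = $611.09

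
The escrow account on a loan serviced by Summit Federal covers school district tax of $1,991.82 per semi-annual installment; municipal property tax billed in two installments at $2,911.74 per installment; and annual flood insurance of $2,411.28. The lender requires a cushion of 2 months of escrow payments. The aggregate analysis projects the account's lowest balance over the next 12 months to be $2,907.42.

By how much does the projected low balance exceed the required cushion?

School district tax = $1,991.82 × 2 = $3,983.64 annually
Municipal property tax = $2,911.74 × 2 = $5,823.48 annually
Flood insurance = $2,411.28 annually
Yearly total = $3,983.64 + $5,823.48 + $2,411.28 = $12,218.40
Monthly = $12,218.40 ÷ 12 = $1,018.20
Cushion = 2 × $1,018.20 = $2,036.40
Surplus = $2,907.42 − $2,036.40 = $871.02

$871.02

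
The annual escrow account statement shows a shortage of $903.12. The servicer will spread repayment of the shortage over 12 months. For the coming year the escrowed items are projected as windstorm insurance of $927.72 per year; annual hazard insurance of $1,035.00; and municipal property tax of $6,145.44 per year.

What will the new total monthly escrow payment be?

Windstorm insurance = $927.72/yr
Hazard insurance = $1,035.00/yr
Municipal property tax = $6,145.44/yr
Yearly total = $927.72 + $1,035.00 + $6,145.44 = $8,108.16
Monthly escrow = $8,108.16 ÷ 12 = $675.68
Monthly shortage recovery: $903.12 ÷ 12 = $75.26
Adjusted monthly = $675.68 + $75.26 = $750.94

$750.94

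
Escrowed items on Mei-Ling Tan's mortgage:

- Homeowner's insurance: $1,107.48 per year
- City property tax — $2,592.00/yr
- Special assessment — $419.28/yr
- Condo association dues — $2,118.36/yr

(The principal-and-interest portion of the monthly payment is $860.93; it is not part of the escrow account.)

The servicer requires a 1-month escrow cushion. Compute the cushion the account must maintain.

Homeowner's insurance = $1,107.48 annually
City property tax = $2,592.00 annually
Special assessment = $419.28 annually
Condo association dues = $2,118.36 annually
Total per year = $1,107.48 + $2,592.00 + $419.28 + $2,118.36 = $6,237.12
Per month = $6,237.12 ÷ 12 = $519.76
Required cushion = 1 × $519.76 = $519.76

$519.76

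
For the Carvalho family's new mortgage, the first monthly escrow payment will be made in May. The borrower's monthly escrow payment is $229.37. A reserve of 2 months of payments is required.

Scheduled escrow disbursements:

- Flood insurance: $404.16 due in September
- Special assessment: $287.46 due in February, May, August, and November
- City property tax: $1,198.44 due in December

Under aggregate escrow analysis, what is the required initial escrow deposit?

$1,088.76

Cushion = 2 × $229.37 = $458.74
Trial balance (start $0, +$229.37 each month, − disbursements):
  May: +$229.37 − $287.46 → -$58.09
  Jun: +$229.37 → $171.28
  Jul: +$229.37 → $400.65
  Aug: +$229.37 − $287.46 → $342.56
  Sep: +$229.37 − $404.16 → $167.77
  Oct: +$229.37 → $397.14
  Nov: +$229.37 − $287.46 → $339.05
  Dec: +$229.37 − $1,198.44 → -$630.02
  Jan: +$229.37 → -$400.65
  Feb: +$229.37 − $287.46 → -$458.74
  Mar: +$229.37 → -$229.37
  Apr: +$229.37 → $0.00
Lowest trial balance = -$630.02 (Dec)
Initial deposit = cushion − low point = $458.74 − (-$630.02) = $1,088.76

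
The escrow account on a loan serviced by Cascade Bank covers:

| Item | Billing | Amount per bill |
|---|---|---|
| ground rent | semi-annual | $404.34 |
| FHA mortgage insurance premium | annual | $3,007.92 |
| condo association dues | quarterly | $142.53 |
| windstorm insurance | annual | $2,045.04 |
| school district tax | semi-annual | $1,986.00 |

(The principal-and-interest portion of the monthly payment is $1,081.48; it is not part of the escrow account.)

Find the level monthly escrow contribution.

Ground rent — $404.34 × 2 = $808.68 per year
FHA mortgage insurance premium — $3,007.92 per year
Condo association dues — $142.53 × 4 = $570.12 per year
Windstorm insurance — $2,045.04 per year
School district tax — $1,986.00 × 2 = $3,972.00 per year
Total per year = $808.68 + $3,007.92 + $570.12 + $2,045.04 + $3,972.00 = $10,403.76
Monthly escrow = $10,403.76 / 12 = $866.98

$866.98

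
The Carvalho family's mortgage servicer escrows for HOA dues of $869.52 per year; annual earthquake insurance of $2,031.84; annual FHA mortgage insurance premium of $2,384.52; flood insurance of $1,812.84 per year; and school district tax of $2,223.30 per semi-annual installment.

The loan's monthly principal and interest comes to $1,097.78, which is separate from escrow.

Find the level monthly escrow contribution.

$962.11

HOA dues — $869.52 annually
Earthquake insurance — $2,031.84 annually
FHA mortgage insurance premium — $2,384.52 annually
Flood insurance — $1,812.84 annually
School district tax — $2,223.30 × 2 = $4,446.60 annually
Combined annual = $11,545.32
Base monthly escrow = $11,545.32 / 12 = $962.11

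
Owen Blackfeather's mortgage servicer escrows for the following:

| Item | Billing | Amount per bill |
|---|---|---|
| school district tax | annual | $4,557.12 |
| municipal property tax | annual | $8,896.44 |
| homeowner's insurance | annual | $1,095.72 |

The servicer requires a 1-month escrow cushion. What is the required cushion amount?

$1,212.44

School district tax: $4,557.12 annually
Municipal property tax: $8,896.44 annually
Homeowner's insurance: $1,095.72 annually
Combined annual = $14,549.28
Monthly = $14,549.28 / 12 = $1,212.44
Reserve = 1 × $1,212.44 = $1,212.44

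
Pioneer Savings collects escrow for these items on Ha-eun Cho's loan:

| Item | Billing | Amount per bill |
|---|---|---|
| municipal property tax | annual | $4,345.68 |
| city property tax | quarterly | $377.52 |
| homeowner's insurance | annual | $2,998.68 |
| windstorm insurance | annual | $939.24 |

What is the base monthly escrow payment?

Municipal property tax: $4,345.68/yr
City property tax: $377.52 × 4 = $1,510.08/yr
Homeowner's insurance: $2,998.68/yr
Windstorm insurance: $939.24/yr
Total per year = $4,345.68 + $1,510.08 + $2,998.68 + $939.24 = $9,793.68
Base monthly escrow = $9,793.68 ÷ 12 = $816.14

$816.14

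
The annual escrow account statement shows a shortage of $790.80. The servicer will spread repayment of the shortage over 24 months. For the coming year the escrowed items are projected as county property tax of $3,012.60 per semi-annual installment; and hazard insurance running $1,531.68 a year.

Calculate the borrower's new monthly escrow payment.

County property tax — $3,012.60 × 2 = $6,025.20
Hazard insurance — $1,531.68
Yearly total = $7,556.88
Base monthly escrow = $7,556.88 ÷ 12 = $629.74
Shortage per month = $790.80 ÷ 24 = $32.95
Adjusted monthly = $629.74 + $32.95 = $662.69

$662.69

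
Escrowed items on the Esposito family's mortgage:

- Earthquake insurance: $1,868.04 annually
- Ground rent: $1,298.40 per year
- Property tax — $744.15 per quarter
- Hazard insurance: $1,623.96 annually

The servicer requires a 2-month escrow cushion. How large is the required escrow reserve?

$1,294.50

Earthquake insurance — $1,868.04/yr
Ground rent — $1,298.40/yr
Property tax — $744.15 × 4 = $2,976.60/yr
Hazard insurance — $1,623.96/yr
Yearly total = $7,767.00
Monthly = $7,767.00 ÷ 12 = $647.25
Required cushion = 2 × $647.25 = $1,294.50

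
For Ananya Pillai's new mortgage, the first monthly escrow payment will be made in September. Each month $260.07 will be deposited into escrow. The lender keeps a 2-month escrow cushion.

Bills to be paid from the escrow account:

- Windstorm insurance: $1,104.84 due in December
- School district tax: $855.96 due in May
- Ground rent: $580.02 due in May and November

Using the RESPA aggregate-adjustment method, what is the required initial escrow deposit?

$1,300.35

Cushion = 2 × $260.07 = $520.14
Trial balance (start $0, +$260.07 each month, − disbursements):
  Sep: +$260.07 → $260.07
  Oct: +$260.07 → $520.14
  Nov: +$260.07 − $580.02 → $200.19
  Dec: +$260.07 − $1,104.84 → -$644.58
  Jan: +$260.07 → -$384.51
  Feb: +$260.07 → -$124.44
  Mar: +$260.07 → $135.63
  Apr: +$260.07 → $395.70
  May: +$260.07 − $1,435.98 → -$780.21
  Jun: +$260.07 → -$520.14
  Jul: +$260.07 → -$260.07
  Aug: +$260.07 → $0.00
Lowest trial balance = -$780.21 (May)
Initial deposit = cushion − low point = $520.14 − (-$780.21) = $1,300.35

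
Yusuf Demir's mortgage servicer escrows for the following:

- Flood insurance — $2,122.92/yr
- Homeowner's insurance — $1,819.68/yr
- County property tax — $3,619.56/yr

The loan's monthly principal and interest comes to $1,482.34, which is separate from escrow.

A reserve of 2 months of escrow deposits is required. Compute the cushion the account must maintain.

$1,260.36

Flood insurance: $2,122.92 annually
Homeowner's insurance: $1,819.68 annually
County property tax: $3,619.56 annually
Total per year = $2,122.92 + $1,819.68 + $3,619.56 = $7,562.16
Base monthly escrow = $7,562.16 / 12 = $630.18
Cushion = 2 × $630.18 = $1,260.36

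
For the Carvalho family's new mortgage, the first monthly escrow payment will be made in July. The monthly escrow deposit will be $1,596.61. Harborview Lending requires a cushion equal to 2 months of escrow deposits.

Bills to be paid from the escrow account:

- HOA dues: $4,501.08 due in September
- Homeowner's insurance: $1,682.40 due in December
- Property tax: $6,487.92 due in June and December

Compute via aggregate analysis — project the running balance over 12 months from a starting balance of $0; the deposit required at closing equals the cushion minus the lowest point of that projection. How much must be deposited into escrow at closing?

$6,284.96

Cushion = 2 × $1,596.61 = $3,193.22
Trial balance (start $0, +$1,596.61 each month, − disbursements):
  Jul: +$1,596.61 → $1,596.61
  Aug: +$1,596.61 → $3,193.22
  Sep: +$1,596.61 − $4,501.08 → $288.75
  Oct: +$1,596.61 → $1,885.36
  Nov: +$1,596.61 → $3,481.97
  Dec: +$1,596.61 − $8,170.32 → -$3,091.74
  Jan: +$1,596.61 → -$1,495.13
  Feb: +$1,596.61 → $101.48
  Mar: +$1,596.61 → $1,698.09
  Apr: +$1,596.61 → $3,294.70
  May: +$1,596.61 → $4,891.31
  Jun: +$1,596.61 − $6,487.92 → $0.00
Lowest trial balance = -$3,091.74 (Dec)
Initial deposit = cushion − low point = $3,193.22 − (-$3,091.74) = $6,284.96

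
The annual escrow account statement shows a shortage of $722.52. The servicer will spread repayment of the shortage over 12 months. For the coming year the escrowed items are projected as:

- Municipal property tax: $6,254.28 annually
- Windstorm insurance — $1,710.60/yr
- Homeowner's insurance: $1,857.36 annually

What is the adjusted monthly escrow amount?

$878.73

Municipal property tax: $6,254.28
Windstorm insurance: $1,710.60
Homeowner's insurance: $1,857.36
Total annual escrow = $6,254.28 + $1,710.60 + $1,857.36 = $9,822.24
Base monthly escrow = $9,822.24 ÷ 12 = $818.52
Monthly shortage recovery: $722.52 ÷ 12 = $60.21
Adjusted monthly = $818.52 + $60.21 = $878.73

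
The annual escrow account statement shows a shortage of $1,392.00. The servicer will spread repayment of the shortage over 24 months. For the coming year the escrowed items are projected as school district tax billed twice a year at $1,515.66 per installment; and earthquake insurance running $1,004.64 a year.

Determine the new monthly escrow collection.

School district tax = $1,515.66 × 2 = $3,031.32 per year
Earthquake insurance = $1,004.64 per year
Yearly total = $3,031.32 + $1,004.64 = $4,035.96
Base monthly escrow = $4,035.96 ÷ 12 = $336.33
Shortage per month = $1,392.00 ÷ 24 = $58.00
Adjusted monthly = $336.33 + $58.00 = $394.33

$394.33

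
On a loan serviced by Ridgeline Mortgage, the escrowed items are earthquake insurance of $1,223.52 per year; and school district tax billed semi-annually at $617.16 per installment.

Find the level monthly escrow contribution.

$204.82

Earthquake insurance = $1,223.52 annually
School district tax = $617.16 × 2 = $1,234.32 annually
Annual escrow total = $2,457.84
Base monthly escrow = $2,457.84 / 12 = $204.82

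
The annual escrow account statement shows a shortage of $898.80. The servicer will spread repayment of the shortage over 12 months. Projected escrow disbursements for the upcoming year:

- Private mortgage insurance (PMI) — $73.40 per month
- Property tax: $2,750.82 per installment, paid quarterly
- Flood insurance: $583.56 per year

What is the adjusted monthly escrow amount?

$1,113.87

Private mortgage insurance (PMI): $73.40 × 12 = $880.80
Property tax: $2,750.82 × 4 = $11,003.28
Flood insurance: $583.56
Combined annual = $12,467.64
Base monthly escrow = $12,467.64 ÷ 12 = $1,038.97
Shortage per month = $898.80 / 12 = $74.90
Adjusted monthly = $1,038.97 + $74.90 = $1,113.87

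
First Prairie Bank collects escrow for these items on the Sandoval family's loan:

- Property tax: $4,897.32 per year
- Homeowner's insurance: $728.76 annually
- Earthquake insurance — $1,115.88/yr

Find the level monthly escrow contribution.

$561.83

Property tax = $4,897.32 per year
Homeowner's insurance = $728.76 per year
Earthquake insurance = $1,115.88 per year
Total per year = $4,897.32 + $728.76 + $1,115.88 = $6,741.96
Base monthly escrow = $6,741.96 / 12 = $561.83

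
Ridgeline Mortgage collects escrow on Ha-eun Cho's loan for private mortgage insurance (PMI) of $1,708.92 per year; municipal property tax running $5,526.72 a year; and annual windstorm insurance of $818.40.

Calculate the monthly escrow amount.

Private mortgage insurance (PMI) = $1,708.92 annually
Municipal property tax = $5,526.72 annually
Windstorm insurance = $818.40 annually
Yearly total = $1,708.92 + $5,526.72 + $818.40 = $8,054.04
Monthly = $8,054.04 ÷ 12 = $671.17

$671.17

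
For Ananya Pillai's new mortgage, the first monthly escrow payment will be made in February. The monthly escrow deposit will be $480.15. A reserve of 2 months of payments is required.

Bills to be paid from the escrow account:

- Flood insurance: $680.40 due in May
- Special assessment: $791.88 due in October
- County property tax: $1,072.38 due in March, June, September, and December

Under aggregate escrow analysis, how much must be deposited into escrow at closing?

$1,440.45

Cushion = 2 × $480.15 = $960.30
Trial balance (start $0, +$480.15 each month, − disbursements):
  Feb: +$480.15 → $480.15
  Mar: +$480.15 − $1,072.38 → -$112.08
  Apr: +$480.15 → $368.07
  May: +$480.15 − $680.40 → $167.82
  Jun: +$480.15 − $1,072.38 → -$424.41
  Jul: +$480.15 → $55.74
  Aug: +$480.15 → $535.89
  Sep: +$480.15 − $1,072.38 → -$56.34
  Oct: +$480.15 − $791.88 → -$368.07
  Nov: +$480.15 → $112.08
  Dec: +$480.15 − $1,072.38 → -$480.15
  Jan: +$480.15 → $0.00
Lowest trial balance = -$480.15 (Dec)
Initial deposit = cushion − low point = $960.30 − (-$480.15) = $1,440.45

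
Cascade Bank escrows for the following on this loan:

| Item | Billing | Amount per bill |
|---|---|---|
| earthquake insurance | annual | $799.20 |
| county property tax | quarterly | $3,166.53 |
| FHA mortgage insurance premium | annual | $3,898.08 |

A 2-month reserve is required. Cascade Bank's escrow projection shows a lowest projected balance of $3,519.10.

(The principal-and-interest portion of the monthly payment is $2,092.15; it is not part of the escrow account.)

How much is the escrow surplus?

Earthquake insurance: $799.20 annually
County property tax: $3,166.53 × 4 = $12,666.12 annually
FHA mortgage insurance premium: $3,898.08 annually
Total per year = $17,363.40
Per month = $17,363.40 ÷ 12 = $1,446.95
Required cushion = 2 × $1,446.95 = $2,893.90
Excess over cushion: $3,519.10 − $2,893.90 = $625.20

$625.20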